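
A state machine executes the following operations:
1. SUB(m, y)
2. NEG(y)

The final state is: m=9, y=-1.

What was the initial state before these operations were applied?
m=10, y=1

Working backwards:
Final state: m=9, y=-1
Before step 2 (NEG(y)): m=9, y=1
Before step 1 (SUB(m, y)): m=10, y=1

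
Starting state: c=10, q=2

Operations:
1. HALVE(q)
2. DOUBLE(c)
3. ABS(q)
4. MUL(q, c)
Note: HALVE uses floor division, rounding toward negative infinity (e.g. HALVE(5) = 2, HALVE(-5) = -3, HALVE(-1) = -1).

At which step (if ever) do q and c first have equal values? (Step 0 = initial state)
Step 4

q and c first become equal after step 4.

Comparing values at each step:
Initial: q=2, c=10
After step 1: q=1, c=10
After step 2: q=1, c=20
After step 3: q=1, c=20
After step 4: q=20, c=20 ← equal!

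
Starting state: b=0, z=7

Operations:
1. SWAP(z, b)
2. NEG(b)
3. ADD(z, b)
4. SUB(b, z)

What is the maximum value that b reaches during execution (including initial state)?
7

Values of b at each step:
Initial: b = 0
After step 1: b = 7 ← maximum
After step 2: b = -7
After step 3: b = -7
After step 4: b = 0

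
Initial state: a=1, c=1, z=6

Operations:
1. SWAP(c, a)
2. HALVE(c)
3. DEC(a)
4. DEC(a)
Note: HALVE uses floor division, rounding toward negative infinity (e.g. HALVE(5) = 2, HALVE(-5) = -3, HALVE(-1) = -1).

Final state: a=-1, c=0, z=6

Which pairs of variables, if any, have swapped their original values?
None

Comparing initial and final values:
a: 1 → -1
c: 1 → 0
z: 6 → 6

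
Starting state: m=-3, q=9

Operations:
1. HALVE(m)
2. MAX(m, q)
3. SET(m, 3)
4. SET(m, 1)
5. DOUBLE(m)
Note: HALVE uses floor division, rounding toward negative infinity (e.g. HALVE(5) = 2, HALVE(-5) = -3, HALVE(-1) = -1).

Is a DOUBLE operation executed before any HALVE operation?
No

First DOUBLE: step 5
First HALVE: step 1
Since 5 > 1, HALVE comes first.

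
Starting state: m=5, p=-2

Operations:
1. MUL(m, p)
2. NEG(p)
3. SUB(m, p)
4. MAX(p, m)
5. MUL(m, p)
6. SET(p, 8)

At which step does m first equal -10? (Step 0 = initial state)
Step 1

Tracing m:
Initial: m = 5
After step 1: m = -10 ← first occurrence
After step 2: m = -10
After step 3: m = -12
After step 4: m = -12
After step 5: m = -24
After step 6: m = -24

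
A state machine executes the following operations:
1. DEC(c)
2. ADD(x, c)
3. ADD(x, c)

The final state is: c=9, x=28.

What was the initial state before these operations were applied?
c=10, x=10

Working backwards:
Final state: c=9, x=28
Before step 3 (ADD(x, c)): c=9, x=19
Before step 2 (ADD(x, c)): c=9, x=10
Before step 1 (DEC(c)): c=10, x=10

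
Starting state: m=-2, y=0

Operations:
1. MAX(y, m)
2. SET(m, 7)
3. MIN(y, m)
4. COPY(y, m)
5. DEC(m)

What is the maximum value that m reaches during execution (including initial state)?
7

Values of m at each step:
Initial: m = -2
After step 1: m = -2
After step 2: m = 7 ← maximum
After step 3: m = 7
After step 4: m = 7
After step 5: m = 6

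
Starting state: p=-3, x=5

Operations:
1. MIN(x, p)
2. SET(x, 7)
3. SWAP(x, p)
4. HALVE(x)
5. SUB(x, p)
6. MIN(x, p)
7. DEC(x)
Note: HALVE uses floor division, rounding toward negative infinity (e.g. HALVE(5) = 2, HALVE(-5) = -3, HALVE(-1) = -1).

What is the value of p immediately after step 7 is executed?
p = 7

Tracing p through execution:
Initial: p = -3
After step 1 (MIN(x, p)): p = -3
After step 2 (SET(x, 7)): p = -3
After step 3 (SWAP(x, p)): p = 7
After step 4 (HALVE(x)): p = 7
After step 5 (SUB(x, p)): p = 7
After step 6 (MIN(x, p)): p = 7
After step 7 (DEC(x)): p = 7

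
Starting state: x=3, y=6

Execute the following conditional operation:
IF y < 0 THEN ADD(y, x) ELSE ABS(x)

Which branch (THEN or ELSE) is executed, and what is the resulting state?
Branch: ELSE, Final state: x=3, y=6

Evaluating condition: y < 0
y = 6
Condition is False, so ELSE branch executes
After ABS(x): x=3, y=6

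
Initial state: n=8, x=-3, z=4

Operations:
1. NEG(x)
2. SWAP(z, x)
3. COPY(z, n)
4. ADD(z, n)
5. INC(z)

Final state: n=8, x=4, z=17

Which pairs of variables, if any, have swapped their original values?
None

Comparing initial and final values:
x: -3 → 4
n: 8 → 8
z: 4 → 17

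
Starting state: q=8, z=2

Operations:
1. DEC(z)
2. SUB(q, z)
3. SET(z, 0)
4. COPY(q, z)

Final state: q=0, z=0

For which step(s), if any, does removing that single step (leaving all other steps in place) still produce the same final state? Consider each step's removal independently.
Step(s) 1, 2

Testing removal of each single step:
Without step 1: final = q=0, z=0 (same)
Without step 2: final = q=0, z=0 (same)
Without step 3: final = q=1, z=1 (different)
Without step 4: final = q=7, z=0 (different)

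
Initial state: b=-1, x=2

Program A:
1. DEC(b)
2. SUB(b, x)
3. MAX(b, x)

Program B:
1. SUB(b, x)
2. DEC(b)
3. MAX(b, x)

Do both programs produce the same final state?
Yes

Program A final state: b=2, x=2
Program B final state: b=2, x=2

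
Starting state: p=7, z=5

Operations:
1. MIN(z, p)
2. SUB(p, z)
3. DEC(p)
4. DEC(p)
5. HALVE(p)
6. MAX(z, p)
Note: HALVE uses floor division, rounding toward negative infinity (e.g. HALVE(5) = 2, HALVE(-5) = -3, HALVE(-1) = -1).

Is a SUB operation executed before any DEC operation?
Yes

First SUB: step 2
First DEC: step 3
Since 2 < 3, SUB comes first.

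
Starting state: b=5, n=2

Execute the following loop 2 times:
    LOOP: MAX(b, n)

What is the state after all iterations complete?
b=5, n=2

Iteration trace:
Start: b=5, n=2
After iteration 1: b=5, n=2
After iteration 2: b=5, n=2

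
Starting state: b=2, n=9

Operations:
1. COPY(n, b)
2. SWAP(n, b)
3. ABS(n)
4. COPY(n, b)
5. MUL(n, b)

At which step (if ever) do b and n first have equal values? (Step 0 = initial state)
Step 1

b and n first become equal after step 1.

Comparing values at each step:
Initial: b=2, n=9
After step 1: b=2, n=2 ← equal!
After step 2: b=2, n=2 ← equal!
After step 3: b=2, n=2 ← equal!
After step 4: b=2, n=2 ← equal!
After step 5: b=2, n=4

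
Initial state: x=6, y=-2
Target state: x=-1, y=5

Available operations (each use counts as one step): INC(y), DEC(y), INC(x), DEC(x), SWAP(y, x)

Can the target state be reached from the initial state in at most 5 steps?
Yes

Path (3 steps): INC(y) → DEC(x) → SWAP(y, x)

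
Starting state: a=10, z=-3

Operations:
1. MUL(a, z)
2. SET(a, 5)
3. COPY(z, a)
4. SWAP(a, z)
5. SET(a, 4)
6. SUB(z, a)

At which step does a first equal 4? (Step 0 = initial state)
Step 5

Tracing a:
Initial: a = 10
After step 1: a = -30
After step 2: a = 5
After step 3: a = 5
After step 4: a = 5
After step 5: a = 4 ← first occurrence
After step 6: a = 4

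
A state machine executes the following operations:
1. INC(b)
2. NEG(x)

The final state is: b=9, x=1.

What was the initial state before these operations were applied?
b=8, x=-1

Working backwards:
Final state: b=9, x=1
Before step 2 (NEG(x)): b=9, x=-1
Before step 1 (INC(b)): b=8, x=-1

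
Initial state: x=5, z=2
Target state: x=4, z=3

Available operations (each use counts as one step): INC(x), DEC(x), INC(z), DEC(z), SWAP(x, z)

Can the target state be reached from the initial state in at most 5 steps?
Yes

Path (2 steps): DEC(x) → INC(z)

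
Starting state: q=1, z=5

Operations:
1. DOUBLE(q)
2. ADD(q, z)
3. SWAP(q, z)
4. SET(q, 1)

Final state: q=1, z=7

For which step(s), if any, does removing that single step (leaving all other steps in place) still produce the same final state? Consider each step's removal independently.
None - removing any single step changes the final result

Testing removal of each single step:
Without step 1: final = q=1, z=6 (different)
Without step 2: final = q=1, z=2 (different)
Without step 3: final = q=1, z=5 (different)
Without step 4: final = q=5, z=7 (different)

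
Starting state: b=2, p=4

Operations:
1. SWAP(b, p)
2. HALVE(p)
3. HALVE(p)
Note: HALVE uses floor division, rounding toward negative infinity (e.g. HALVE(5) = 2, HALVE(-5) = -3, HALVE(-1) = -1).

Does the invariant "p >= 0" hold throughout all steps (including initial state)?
Yes

The invariant holds at every step.

State at each step:
Initial: b=2, p=4
After step 1: b=4, p=2
After step 2: b=4, p=1
After step 3: b=4, p=0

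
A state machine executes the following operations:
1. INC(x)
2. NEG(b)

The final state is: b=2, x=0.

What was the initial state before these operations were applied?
b=-2, x=-1

Working backwards:
Final state: b=2, x=0
Before step 2 (NEG(b)): b=-2, x=0
Before step 1 (INC(x)): b=-2, x=-1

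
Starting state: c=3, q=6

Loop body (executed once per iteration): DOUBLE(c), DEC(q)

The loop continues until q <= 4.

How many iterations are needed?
2

Tracing iterations:
Initial: c=3, q=6
After iteration 1: c=6, q=5
After iteration 2: c=12, q=4
q <= 4 now holds, so the loop exits after 2 iterations.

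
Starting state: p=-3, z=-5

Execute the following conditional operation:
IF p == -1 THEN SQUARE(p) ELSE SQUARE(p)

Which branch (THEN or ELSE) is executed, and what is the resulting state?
Branch: ELSE, Final state: p=9, z=-5

Evaluating condition: p == -1
p = -3
Condition is False, so ELSE branch executes
After SQUARE(p): p=9, z=-5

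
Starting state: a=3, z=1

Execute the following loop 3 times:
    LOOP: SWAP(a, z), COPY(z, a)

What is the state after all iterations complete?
a=1, z=1

Iteration trace:
Start: a=3, z=1
After iteration 1: a=1, z=1
After iteration 2: a=1, z=1
After iteration 3: a=1, z=1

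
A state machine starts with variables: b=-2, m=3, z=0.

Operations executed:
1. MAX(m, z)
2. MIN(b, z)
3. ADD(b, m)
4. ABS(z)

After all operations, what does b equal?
b = 1

Tracing execution:
Step 1: MAX(m, z) → b = -2
Step 2: MIN(b, z) → b = -2
Step 3: ADD(b, m) → b = 1
Step 4: ABS(z) → b = 1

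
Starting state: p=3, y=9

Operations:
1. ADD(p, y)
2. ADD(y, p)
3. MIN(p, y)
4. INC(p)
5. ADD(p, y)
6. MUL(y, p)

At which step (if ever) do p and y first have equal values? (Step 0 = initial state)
Never

p and y never become equal during execution.

Comparing values at each step:
Initial: p=3, y=9
After step 1: p=12, y=9
After step 2: p=12, y=21
After step 3: p=12, y=21
After step 4: p=13, y=21
After step 5: p=34, y=21
After step 6: p=34, y=714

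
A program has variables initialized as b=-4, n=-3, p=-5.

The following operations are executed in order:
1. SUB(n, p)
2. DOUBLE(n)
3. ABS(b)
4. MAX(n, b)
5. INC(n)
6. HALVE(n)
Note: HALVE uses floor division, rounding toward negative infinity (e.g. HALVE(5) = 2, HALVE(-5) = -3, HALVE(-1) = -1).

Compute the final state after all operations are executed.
{b: 4, n: 2, p: -5}

Step-by-step execution:
Initial: b=-4, n=-3, p=-5
After step 1 (SUB(n, p)): b=-4, n=2, p=-5
After step 2 (DOUBLE(n)): b=-4, n=4, p=-5
After step 3 (ABS(b)): b=4, n=4, p=-5
After step 4 (MAX(n, b)): b=4, n=4, p=-5
After step 5 (INC(n)): b=4, n=5, p=-5
After step 6 (HALVE(n)): b=4, n=2, p=-5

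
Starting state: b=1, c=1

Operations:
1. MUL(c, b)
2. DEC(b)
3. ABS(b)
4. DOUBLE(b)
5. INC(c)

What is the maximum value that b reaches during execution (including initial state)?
1

Values of b at each step:
Initial: b = 1 ← maximum
After step 1: b = 1
After step 2: b = 0
After step 3: b = 0
After step 4: b = 0
After step 5: b = 0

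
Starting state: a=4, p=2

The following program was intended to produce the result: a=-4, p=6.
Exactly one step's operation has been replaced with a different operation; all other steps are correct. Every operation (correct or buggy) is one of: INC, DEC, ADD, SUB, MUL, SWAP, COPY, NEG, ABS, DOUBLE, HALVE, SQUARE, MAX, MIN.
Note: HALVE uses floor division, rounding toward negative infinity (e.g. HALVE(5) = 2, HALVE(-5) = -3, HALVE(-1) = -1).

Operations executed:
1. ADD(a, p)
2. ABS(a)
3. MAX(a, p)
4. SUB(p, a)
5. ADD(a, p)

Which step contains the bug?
Step 5

Trace with buggy code:
Initial: a=4, p=2
After step 1: a=6, p=2
After step 2: a=6, p=2
After step 3: a=6, p=2
After step 4: a=6, p=-4
After step 5: a=2, p=-4
Actual final a=2, p=-4 ≠ expected a=-4, p=6.
Step 5 is the only position where a single-operation replacement can produce the expected result.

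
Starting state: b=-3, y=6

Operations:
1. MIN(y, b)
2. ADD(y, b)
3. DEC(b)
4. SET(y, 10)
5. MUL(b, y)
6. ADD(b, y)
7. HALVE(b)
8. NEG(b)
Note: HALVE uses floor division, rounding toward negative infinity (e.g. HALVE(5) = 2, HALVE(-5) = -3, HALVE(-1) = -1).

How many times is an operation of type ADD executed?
2

Counting ADD operations:
Step 2: ADD(y, b) ← ADD
Step 6: ADD(b, y) ← ADD
Total: 2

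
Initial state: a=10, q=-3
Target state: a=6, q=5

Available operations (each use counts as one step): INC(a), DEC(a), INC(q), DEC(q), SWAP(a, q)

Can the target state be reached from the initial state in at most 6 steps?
No

The target state cannot be reached within 6 steps.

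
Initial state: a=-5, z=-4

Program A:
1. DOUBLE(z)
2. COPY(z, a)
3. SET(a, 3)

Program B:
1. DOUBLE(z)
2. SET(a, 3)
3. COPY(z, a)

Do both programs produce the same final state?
No

Program A final state: a=3, z=-5
Program B final state: a=3, z=3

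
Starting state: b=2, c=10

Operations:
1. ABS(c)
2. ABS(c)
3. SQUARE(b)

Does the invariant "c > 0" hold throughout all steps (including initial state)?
Yes

The invariant holds at every step.

State at each step:
Initial: b=2, c=10
After step 1: b=2, c=10
After step 2: b=2, c=10
After step 3: b=4, c=10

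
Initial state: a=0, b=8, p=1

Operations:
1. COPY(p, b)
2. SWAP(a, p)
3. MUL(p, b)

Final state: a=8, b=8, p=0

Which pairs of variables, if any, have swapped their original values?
None

Comparing initial and final values:
a: 0 → 8
b: 8 → 8
p: 1 → 0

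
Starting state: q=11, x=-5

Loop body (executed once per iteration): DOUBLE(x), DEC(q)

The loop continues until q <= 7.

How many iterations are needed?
4

Tracing iterations:
Initial: q=11, x=-5
After iteration 1: q=10, x=-10
After iteration 2: q=9, x=-20
After iteration 3: q=8, x=-40
After iteration 4: q=7, x=-80
q <= 7 now holds, so the loop exits after 4 iterations.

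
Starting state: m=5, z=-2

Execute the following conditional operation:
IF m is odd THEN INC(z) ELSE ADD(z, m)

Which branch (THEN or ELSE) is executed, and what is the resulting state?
Branch: THEN, Final state: m=5, z=-1

Evaluating condition: m is odd
Condition is True, so THEN branch executes
After INC(z): m=5, z=-1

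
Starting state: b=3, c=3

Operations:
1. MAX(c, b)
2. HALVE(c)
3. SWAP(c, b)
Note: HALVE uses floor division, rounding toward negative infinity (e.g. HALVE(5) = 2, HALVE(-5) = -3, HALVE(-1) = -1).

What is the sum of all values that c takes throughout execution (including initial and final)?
10

Values of c at each step:
Initial: c = 3
After step 1: c = 3
After step 2: c = 1
After step 3: c = 3
Sum = 3 + 3 + 1 + 3 = 10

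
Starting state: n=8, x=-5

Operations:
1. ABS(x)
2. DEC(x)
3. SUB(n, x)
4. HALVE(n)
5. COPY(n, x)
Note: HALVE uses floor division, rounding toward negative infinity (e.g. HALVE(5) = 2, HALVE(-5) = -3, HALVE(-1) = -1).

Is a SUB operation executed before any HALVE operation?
Yes

First SUB: step 3
First HALVE: step 4
Since 3 < 4, SUB comes first.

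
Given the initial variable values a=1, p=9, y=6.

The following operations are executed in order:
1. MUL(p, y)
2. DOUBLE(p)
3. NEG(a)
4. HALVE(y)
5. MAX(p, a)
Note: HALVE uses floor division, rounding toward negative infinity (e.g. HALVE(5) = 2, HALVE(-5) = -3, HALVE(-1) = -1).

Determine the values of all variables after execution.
{a: -1, p: 108, y: 3}

Step-by-step execution:
Initial: a=1, p=9, y=6
After step 1 (MUL(p, y)): a=1, p=54, y=6
After step 2 (DOUBLE(p)): a=1, p=108, y=6
After step 3 (NEG(a)): a=-1, p=108, y=6
After step 4 (HALVE(y)): a=-1, p=108, y=3
After step 5 (MAX(p, a)): a=-1, p=108, y=3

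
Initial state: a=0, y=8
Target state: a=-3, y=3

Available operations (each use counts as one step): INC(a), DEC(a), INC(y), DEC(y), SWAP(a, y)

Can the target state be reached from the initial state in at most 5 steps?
No

The target state cannot be reached within 5 steps.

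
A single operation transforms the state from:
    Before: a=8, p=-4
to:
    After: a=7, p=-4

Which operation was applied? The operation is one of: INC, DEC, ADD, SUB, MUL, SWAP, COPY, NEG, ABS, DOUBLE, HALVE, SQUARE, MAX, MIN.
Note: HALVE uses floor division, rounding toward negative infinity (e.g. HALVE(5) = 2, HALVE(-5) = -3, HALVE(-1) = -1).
DEC(a)

Analyzing the change:
Before: a=8, p=-4
After: a=7, p=-4
Variable a changed from 8 to 7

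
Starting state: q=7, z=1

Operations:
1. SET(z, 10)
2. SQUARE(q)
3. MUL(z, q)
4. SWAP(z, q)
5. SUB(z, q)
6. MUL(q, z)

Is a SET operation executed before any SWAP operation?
Yes

First SET: step 1
First SWAP: step 4
Since 1 < 4, SET comes first.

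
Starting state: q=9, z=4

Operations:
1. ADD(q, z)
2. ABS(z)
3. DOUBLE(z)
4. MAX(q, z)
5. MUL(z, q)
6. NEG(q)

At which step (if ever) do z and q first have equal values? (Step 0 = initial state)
Never

z and q never become equal during execution.

Comparing values at each step:
Initial: z=4, q=9
After step 1: z=4, q=13
After step 2: z=4, q=13
After step 3: z=8, q=13
After step 4: z=8, q=13
After step 5: z=104, q=13
After step 6: z=104, q=-13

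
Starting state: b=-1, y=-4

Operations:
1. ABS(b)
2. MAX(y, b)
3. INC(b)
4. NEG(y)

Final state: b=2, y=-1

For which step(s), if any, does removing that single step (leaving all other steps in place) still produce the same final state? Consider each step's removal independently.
None - removing any single step changes the final result

Testing removal of each single step:
Without step 1: final = b=0, y=1 (different)
Without step 2: final = b=2, y=4 (different)
Without step 3: final = b=1, y=-1 (different)
Without step 4: final = b=2, y=1 (different)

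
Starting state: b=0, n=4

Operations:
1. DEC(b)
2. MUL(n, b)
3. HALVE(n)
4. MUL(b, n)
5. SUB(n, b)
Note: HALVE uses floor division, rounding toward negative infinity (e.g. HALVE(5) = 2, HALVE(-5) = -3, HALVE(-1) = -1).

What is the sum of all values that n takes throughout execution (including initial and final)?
-4

Values of n at each step:
Initial: n = 4
After step 1: n = 4
After step 2: n = -4
After step 3: n = -2
After step 4: n = -2
After step 5: n = -4
Sum = 4 + 4 + -4 + -2 + -2 + -4 = -4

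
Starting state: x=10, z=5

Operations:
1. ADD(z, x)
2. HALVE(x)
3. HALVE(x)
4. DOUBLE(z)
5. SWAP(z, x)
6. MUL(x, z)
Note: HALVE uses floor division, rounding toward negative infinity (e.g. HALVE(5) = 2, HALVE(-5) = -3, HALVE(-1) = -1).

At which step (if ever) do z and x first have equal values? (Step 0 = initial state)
Never

z and x never become equal during execution.

Comparing values at each step:
Initial: z=5, x=10
After step 1: z=15, x=10
After step 2: z=15, x=5
After step 3: z=15, x=2
After step 4: z=30, x=2
After step 5: z=2, x=30
After step 6: z=2, x=60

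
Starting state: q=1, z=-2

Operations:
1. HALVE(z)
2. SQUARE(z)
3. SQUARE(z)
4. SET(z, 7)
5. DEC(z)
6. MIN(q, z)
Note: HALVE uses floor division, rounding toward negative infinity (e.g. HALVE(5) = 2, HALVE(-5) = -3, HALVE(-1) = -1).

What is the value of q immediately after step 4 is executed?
q = 1

Tracing q through execution:
Initial: q = 1
After step 1 (HALVE(z)): q = 1
After step 2 (SQUARE(z)): q = 1
After step 3 (SQUARE(z)): q = 1
After step 4 (SET(z, 7)): q = 1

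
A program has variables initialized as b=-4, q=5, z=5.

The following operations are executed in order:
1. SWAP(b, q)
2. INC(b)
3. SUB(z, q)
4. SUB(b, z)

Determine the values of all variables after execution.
{b: -3, q: -4, z: 9}

Step-by-step execution:
Initial: b=-4, q=5, z=5
After step 1 (SWAP(b, q)): b=5, q=-4, z=5
After step 2 (INC(b)): b=6, q=-4, z=5
After step 3 (SUB(z, q)): b=6, q=-4, z=9
After step 4 (SUB(b, z)): b=-3, q=-4, z=9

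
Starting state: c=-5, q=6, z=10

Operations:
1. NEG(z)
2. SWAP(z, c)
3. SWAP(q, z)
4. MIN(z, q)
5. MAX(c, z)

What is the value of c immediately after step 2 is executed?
c = -10

Tracing c through execution:
Initial: c = -5
After step 1 (NEG(z)): c = -5
After step 2 (SWAP(z, c)): c = -10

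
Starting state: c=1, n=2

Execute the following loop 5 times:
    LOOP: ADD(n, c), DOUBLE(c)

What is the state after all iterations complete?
c=32, n=33

Iteration trace:
Start: c=1, n=2
After iteration 1: c=2, n=3
After iteration 2: c=4, n=5
After iteration 3: c=8, n=9
After iteration 4: c=16, n=17
After iteration 5: c=32, n=33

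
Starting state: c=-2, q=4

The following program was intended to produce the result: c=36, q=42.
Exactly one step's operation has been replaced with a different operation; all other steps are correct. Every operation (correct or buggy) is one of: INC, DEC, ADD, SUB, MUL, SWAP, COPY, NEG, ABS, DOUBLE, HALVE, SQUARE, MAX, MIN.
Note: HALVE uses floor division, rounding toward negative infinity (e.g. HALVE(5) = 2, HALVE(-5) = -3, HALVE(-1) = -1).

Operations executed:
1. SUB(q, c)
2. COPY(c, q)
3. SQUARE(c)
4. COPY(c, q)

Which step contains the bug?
Step 4

Trace with buggy code:
Initial: c=-2, q=4
After step 1: c=-2, q=6
After step 2: c=6, q=6
After step 3: c=36, q=6
After step 4: c=6, q=6
Actual final c=6, q=6 ≠ expected c=36, q=42.
Step 4 is the only position where a single-operation replacement can produce the expected result.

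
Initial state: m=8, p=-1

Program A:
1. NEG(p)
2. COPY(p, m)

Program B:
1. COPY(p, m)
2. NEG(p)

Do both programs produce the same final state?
No

Program A final state: m=8, p=8
Program B final state: m=8, p=-8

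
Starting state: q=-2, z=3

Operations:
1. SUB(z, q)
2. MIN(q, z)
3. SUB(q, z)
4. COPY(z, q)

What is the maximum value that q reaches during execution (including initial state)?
-2

Values of q at each step:
Initial: q = -2 ← maximum
After step 1: q = -2
After step 2: q = -2
After step 3: q = -7
After step 4: q = -7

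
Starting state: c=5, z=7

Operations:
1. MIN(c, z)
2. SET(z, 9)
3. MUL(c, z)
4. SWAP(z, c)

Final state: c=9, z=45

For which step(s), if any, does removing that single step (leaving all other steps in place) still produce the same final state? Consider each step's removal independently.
Step(s) 1

Testing removal of each single step:
Without step 1: final = c=9, z=45 (same)
Without step 2: final = c=7, z=35 (different)
Without step 3: final = c=9, z=5 (different)
Without step 4: final = c=45, z=9 (different)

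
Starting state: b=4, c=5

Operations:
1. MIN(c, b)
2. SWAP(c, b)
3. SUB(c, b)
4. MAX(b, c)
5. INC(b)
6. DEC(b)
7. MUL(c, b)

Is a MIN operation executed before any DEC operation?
Yes

First MIN: step 1
First DEC: step 6
Since 1 < 6, MIN comes first.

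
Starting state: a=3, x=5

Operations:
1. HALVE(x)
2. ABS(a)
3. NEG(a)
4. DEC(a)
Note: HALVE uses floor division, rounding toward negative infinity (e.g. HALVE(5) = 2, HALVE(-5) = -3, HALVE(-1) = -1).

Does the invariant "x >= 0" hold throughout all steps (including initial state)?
Yes

The invariant holds at every step.

State at each step:
Initial: a=3, x=5
After step 1: a=3, x=2
After step 2: a=3, x=2
After step 3: a=-3, x=2
After step 4: a=-4, x=2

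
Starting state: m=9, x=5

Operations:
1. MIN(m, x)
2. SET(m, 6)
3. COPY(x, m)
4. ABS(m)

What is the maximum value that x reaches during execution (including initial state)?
6

Values of x at each step:
Initial: x = 5
After step 1: x = 5
After step 2: x = 5
After step 3: x = 6 ← maximum
After step 4: x = 6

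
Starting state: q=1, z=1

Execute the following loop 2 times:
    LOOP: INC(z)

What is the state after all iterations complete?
q=1, z=3

Iteration trace:
Start: q=1, z=1
After iteration 1: q=1, z=2
After iteration 2: q=1, z=3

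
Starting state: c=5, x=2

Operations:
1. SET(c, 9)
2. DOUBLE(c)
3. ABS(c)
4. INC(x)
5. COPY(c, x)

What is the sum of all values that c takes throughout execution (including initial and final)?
71

Values of c at each step:
Initial: c = 5
After step 1: c = 9
After step 2: c = 18
After step 3: c = 18
After step 4: c = 18
After step 5: c = 3
Sum = 5 + 9 + 18 + 18 + 18 + 3 = 71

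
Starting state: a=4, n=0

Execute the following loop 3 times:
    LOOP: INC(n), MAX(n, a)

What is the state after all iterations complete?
a=4, n=6

Iteration trace:
Start: a=4, n=0
After iteration 1: a=4, n=4
After iteration 2: a=4, n=5
After iteration 3: a=4, n=6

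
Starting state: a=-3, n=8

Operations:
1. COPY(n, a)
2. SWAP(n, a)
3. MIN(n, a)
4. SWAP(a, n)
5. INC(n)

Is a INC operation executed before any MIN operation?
No

First INC: step 5
First MIN: step 3
Since 5 > 3, MIN comes first.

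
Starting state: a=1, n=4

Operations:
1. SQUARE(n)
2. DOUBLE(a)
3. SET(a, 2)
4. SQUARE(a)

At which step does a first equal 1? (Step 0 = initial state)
Step 0

Tracing a:
Initial: a = 1 ← first occurrence
After step 1: a = 1
After step 2: a = 2
After step 3: a = 2
After step 4: a = 4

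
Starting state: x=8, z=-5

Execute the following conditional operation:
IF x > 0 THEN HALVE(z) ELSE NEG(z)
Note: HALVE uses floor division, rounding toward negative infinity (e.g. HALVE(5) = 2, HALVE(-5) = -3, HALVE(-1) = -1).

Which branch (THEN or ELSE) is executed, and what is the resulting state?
Branch: THEN, Final state: x=8, z=-3

Evaluating condition: x > 0
x = 8
Condition is True, so THEN branch executes
After HALVE(z): x=8, z=-3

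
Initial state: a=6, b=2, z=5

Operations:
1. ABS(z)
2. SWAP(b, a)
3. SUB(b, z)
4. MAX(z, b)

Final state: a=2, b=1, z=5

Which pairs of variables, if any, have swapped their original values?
None

Comparing initial and final values:
a: 6 → 2
b: 2 → 1
z: 5 → 5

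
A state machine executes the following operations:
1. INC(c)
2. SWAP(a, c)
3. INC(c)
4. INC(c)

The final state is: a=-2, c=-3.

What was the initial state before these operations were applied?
a=-5, c=-3

Working backwards:
Final state: a=-2, c=-3
Before step 4 (INC(c)): a=-2, c=-4
Before step 3 (INC(c)): a=-2, c=-5
Before step 2 (SWAP(a, c)): a=-5, c=-2
Before step 1 (INC(c)): a=-5, c=-3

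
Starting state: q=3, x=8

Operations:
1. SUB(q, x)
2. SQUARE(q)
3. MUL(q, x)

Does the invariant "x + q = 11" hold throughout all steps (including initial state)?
No, violated after step 1

The invariant is violated after step 1.

State at each step:
Initial: q=3, x=8
After step 1: q=-5, x=8
After step 2: q=25, x=8
After step 3: q=200, x=8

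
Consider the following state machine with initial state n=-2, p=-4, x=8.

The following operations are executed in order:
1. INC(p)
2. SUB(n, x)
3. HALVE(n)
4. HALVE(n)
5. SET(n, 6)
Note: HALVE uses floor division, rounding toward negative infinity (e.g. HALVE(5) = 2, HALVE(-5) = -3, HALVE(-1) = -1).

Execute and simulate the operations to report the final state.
{n: 6, p: -3, x: 8}

Step-by-step execution:
Initial: n=-2, p=-4, x=8
After step 1 (INC(p)): n=-2, p=-3, x=8
After step 2 (SUB(n, x)): n=-10, p=-3, x=8
After step 3 (HALVE(n)): n=-5, p=-3, x=8
After step 4 (HALVE(n)): n=-3, p=-3, x=8
After step 5 (SET(n, 6)): n=6, p=-3, x=8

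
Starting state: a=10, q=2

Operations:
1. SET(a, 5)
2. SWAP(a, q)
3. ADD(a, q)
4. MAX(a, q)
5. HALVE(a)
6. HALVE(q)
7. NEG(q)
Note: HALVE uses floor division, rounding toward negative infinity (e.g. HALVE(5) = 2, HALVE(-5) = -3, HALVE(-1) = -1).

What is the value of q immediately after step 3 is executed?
q = 5

Tracing q through execution:
Initial: q = 2
After step 1 (SET(a, 5)): q = 2
After step 2 (SWAP(a, q)): q = 5
After step 3 (ADD(a, q)): q = 5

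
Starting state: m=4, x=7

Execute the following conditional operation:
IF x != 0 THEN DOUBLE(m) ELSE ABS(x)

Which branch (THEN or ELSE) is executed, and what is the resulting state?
Branch: THEN, Final state: m=8, x=7

Evaluating condition: x != 0
x = 7
Condition is True, so THEN branch executes
After DOUBLE(m): m=8, x=7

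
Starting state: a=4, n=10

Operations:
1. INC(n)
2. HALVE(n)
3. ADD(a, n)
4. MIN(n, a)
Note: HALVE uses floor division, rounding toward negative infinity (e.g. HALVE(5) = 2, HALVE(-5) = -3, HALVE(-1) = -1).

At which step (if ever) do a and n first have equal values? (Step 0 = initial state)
Never

a and n never become equal during execution.

Comparing values at each step:
Initial: a=4, n=10
After step 1: a=4, n=11
After step 2: a=4, n=5
After step 3: a=9, n=5
After step 4: a=9, n=5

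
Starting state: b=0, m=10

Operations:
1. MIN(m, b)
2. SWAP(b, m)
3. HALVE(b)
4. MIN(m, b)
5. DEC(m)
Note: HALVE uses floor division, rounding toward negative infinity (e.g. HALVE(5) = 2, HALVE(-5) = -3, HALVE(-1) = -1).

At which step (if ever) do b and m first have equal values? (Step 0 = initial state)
Step 1

b and m first become equal after step 1.

Comparing values at each step:
Initial: b=0, m=10
After step 1: b=0, m=0 ← equal!
After step 2: b=0, m=0 ← equal!
After step 3: b=0, m=0 ← equal!
After step 4: b=0, m=0 ← equal!
After step 5: b=0, m=-1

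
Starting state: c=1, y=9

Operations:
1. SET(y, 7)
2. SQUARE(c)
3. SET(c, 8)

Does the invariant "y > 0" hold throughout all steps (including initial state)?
Yes

The invariant holds at every step.

State at each step:
Initial: c=1, y=9
After step 1: c=1, y=7
After step 2: c=1, y=7
After step 3: c=8, y=7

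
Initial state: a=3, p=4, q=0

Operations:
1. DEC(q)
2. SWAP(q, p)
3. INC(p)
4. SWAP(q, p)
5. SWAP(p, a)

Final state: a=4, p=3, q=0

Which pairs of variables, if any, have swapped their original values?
(a, p)

Comparing initial and final values:
q: 0 → 0
a: 3 → 4
p: 4 → 3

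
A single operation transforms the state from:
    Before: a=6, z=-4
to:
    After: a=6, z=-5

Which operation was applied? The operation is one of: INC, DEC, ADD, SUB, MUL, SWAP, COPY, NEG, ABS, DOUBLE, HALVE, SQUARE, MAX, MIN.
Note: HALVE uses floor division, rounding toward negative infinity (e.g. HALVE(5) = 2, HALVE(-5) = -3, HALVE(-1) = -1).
DEC(z)

Analyzing the change:
Before: a=6, z=-4
After: a=6, z=-5
Variable z changed from -4 to -5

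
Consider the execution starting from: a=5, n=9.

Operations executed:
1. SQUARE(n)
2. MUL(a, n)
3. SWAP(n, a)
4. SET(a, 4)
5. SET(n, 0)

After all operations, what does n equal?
n = 0

Tracing execution:
Step 1: SQUARE(n) → n = 81
Step 2: MUL(a, n) → n = 81
Step 3: SWAP(n, a) → n = 405
Step 4: SET(a, 4) → n = 405
Step 5: SET(n, 0) → n = 0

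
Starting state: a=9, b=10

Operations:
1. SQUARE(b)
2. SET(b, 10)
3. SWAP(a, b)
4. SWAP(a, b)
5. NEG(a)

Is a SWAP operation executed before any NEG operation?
Yes

First SWAP: step 3
First NEG: step 5
Since 3 < 5, SWAP comes first.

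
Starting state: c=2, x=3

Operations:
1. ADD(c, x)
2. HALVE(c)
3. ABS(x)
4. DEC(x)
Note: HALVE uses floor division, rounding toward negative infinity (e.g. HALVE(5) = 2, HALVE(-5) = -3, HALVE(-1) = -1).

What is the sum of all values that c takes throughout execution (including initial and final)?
13

Values of c at each step:
Initial: c = 2
After step 1: c = 5
After step 2: c = 2
After step 3: c = 2
After step 4: c = 2
Sum = 2 + 5 + 2 + 2 + 2 = 13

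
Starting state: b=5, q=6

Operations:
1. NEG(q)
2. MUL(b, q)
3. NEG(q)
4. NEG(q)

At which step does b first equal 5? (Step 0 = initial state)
Step 0

Tracing b:
Initial: b = 5 ← first occurrence
After step 1: b = 5
After step 2: b = -30
After step 3: b = -30
After step 4: b = -30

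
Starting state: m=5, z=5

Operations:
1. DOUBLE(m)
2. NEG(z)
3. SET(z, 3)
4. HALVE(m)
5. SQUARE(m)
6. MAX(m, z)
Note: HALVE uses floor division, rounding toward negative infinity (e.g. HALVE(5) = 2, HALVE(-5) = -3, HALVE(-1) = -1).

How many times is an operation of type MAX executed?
1

Counting MAX operations:
Step 6: MAX(m, z) ← MAX
Total: 1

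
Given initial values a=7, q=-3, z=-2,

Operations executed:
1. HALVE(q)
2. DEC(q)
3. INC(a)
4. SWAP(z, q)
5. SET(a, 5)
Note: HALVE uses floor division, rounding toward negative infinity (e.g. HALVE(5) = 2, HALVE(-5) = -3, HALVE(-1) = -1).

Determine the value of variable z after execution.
z = -3

Tracing execution:
Step 1: HALVE(q) → z = -2
Step 2: DEC(q) → z = -2
Step 3: INC(a) → z = -2
Step 4: SWAP(z, q) → z = -3
Step 5: SET(a, 5) → z = -3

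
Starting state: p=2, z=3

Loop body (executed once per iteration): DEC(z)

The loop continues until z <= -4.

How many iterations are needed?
7

Tracing iterations:
Initial: p=2, z=3
After iteration 1: p=2, z=2
After iteration 2: p=2, z=1
After iteration 3: p=2, z=0
After iteration 4: p=2, z=-1
After iteration 5: p=2, z=-2
After iteration 6: p=2, z=-3
After iteration 7: p=2, z=-4
z <= -4 now holds, so the loop exits after 7 iterations.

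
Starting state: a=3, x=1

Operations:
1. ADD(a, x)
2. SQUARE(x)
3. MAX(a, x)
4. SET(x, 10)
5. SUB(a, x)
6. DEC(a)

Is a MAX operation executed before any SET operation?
Yes

First MAX: step 3
First SET: step 4
Since 3 < 4, MAX comes first.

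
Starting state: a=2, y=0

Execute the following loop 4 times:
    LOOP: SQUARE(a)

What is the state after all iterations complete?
a=65536, y=0

Iteration trace:
Start: a=2, y=0
After iteration 1: a=4, y=0
After iteration 2: a=16, y=0
After iteration 3: a=256, y=0
After iteration 4: a=65536, y=0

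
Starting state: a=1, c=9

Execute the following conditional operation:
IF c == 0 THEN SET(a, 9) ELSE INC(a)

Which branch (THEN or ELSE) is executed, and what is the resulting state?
Branch: ELSE, Final state: a=2, c=9

Evaluating condition: c == 0
c = 9
Condition is False, so ELSE branch executes
After INC(a): a=2, c=9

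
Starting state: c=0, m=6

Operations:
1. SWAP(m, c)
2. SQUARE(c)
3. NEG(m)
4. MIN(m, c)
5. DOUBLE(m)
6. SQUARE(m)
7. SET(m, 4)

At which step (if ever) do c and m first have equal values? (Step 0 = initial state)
Never

c and m never become equal during execution.

Comparing values at each step:
Initial: c=0, m=6
After step 1: c=6, m=0
After step 2: c=36, m=0
After step 3: c=36, m=0
After step 4: c=36, m=0
After step 5: c=36, m=0
After step 6: c=36, m=0
After step 7: c=36, m=4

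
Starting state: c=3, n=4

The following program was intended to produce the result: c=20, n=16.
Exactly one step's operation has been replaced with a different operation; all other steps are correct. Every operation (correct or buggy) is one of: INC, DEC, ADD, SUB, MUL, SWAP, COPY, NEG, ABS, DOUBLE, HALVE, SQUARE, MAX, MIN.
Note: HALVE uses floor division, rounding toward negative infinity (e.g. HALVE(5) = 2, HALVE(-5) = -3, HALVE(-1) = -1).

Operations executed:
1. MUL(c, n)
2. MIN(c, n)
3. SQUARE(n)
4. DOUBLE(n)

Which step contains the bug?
Step 4

Trace with buggy code:
Initial: c=3, n=4
After step 1: c=12, n=4
After step 2: c=4, n=4
After step 3: c=4, n=16
After step 4: c=4, n=32
Actual final c=4, n=32 ≠ expected c=20, n=16.
Step 4 is the only position where a single-operation replacement can produce the expected result.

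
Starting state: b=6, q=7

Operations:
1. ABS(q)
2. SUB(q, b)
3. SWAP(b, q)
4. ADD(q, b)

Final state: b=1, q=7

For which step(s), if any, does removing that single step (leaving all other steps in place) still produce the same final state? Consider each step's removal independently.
Step(s) 1

Testing removal of each single step:
Without step 1: final = b=1, q=7 (same)
Without step 2: final = b=7, q=13 (different)
Without step 3: final = b=6, q=7 (different)
Without step 4: final = b=1, q=6 (different)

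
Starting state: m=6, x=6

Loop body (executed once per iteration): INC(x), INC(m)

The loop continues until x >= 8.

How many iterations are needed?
2

Tracing iterations:
Initial: m=6, x=6
After iteration 1: m=7, x=7
After iteration 2: m=8, x=8
x >= 8 now holds, so the loop exits after 2 iterations.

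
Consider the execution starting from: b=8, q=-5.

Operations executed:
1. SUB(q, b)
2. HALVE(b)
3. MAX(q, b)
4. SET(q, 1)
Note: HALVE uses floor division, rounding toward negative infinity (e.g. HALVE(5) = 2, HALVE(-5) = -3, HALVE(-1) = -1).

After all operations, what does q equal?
q = 1

Tracing execution:
Step 1: SUB(q, b) → q = -13
Step 2: HALVE(b) → q = -13
Step 3: MAX(q, b) → q = 4
Step 4: SET(q, 1) → q = 1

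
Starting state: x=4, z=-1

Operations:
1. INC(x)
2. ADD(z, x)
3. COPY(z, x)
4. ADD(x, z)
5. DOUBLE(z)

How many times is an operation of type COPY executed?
1

Counting COPY operations:
Step 3: COPY(z, x) ← COPY
Total: 1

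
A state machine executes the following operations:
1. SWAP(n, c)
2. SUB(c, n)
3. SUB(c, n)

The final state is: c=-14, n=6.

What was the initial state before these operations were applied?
c=6, n=-2

Working backwards:
Final state: c=-14, n=6
Before step 3 (SUB(c, n)): c=-8, n=6
Before step 2 (SUB(c, n)): c=-2, n=6
Before step 1 (SWAP(n, c)): c=6, n=-2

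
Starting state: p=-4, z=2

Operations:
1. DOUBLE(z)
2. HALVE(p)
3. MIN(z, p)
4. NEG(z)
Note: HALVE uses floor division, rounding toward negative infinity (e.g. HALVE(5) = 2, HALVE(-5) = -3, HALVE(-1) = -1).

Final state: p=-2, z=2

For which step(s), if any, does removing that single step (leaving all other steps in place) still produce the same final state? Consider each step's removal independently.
Step(s) 1

Testing removal of each single step:
Without step 1: final = p=-2, z=2 (same)
Without step 2: final = p=-4, z=4 (different)
Without step 3: final = p=-2, z=-4 (different)
Without step 4: final = p=-2, z=-2 (different)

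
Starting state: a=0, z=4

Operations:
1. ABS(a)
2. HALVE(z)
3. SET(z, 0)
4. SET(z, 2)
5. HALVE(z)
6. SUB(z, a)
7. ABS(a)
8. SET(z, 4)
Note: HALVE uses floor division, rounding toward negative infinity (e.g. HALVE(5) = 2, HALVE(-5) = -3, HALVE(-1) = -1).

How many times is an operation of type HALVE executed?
2

Counting HALVE operations:
Step 2: HALVE(z) ← HALVE
Step 5: HALVE(z) ← HALVE
Total: 2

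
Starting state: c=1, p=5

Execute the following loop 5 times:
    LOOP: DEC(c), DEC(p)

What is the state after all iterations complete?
c=-4, p=0

Iteration trace:
Start: c=1, p=5
After iteration 1: c=0, p=4
After iteration 2: c=-1, p=3
After iteration 3: c=-2, p=2
After iteration 4: c=-3, p=1
After iteration 5: c=-4, p=0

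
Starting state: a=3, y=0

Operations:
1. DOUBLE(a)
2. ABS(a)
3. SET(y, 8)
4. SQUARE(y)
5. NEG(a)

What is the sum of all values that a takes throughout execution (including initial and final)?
21

Values of a at each step:
Initial: a = 3
After step 1: a = 6
After step 2: a = 6
After step 3: a = 6
After step 4: a = 6
After step 5: a = -6
Sum = 3 + 6 + 6 + 6 + 6 + -6 = 21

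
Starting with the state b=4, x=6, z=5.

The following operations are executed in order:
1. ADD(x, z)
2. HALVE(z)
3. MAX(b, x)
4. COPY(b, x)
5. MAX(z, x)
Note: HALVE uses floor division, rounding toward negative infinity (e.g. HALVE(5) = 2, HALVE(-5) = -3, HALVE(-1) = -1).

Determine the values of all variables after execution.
{b: 11, x: 11, z: 11}

Step-by-step execution:
Initial: b=4, x=6, z=5
After step 1 (ADD(x, z)): b=4, x=11, z=5
After step 2 (HALVE(z)): b=4, x=11, z=2
After step 3 (MAX(b, x)): b=11, x=11, z=2
After step 4 (COPY(b, x)): b=11, x=11, z=2
After step 5 (MAX(z, x)): b=11, x=11, z=11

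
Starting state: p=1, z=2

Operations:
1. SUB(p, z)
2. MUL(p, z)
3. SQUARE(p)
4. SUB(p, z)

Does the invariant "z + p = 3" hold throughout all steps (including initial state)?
No, violated after step 1

The invariant is violated after step 1.

State at each step:
Initial: p=1, z=2
After step 1: p=-1, z=2
After step 2: p=-2, z=2
After step 3: p=4, z=2
After step 4: p=2, z=2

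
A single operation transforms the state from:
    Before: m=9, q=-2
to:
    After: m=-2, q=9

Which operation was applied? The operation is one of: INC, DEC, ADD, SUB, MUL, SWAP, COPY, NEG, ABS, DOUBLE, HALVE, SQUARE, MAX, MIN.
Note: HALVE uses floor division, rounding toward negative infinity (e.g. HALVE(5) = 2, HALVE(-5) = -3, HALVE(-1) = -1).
SWAP(m, q)

Analyzing the change:
Before: m=9, q=-2
After: m=-2, q=9
Variable m changed from 9 to -2
Variable q changed from -2 to 9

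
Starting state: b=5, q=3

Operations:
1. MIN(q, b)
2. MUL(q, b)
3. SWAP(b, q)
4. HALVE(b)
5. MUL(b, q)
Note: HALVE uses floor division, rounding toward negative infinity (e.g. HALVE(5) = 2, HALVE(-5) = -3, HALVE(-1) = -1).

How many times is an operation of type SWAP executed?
1

Counting SWAP operations:
Step 3: SWAP(b, q) ← SWAP
Total: 1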